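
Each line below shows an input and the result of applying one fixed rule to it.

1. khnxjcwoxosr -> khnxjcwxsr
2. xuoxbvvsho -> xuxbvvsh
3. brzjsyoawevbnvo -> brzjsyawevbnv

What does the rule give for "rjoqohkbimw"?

rjqhkbimw

Rule — remove every "o".
On "rjoqohkbimw" that produces "rjqhkbimw".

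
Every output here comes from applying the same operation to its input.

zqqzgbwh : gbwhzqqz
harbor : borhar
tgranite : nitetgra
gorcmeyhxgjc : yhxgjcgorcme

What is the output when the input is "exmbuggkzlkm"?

gkzlkmexmbug

Each output is the input with this applied: swap the front and back halves of the string.
Doing the same to "exmbuggkzlkm": "gkzlkmexmbug".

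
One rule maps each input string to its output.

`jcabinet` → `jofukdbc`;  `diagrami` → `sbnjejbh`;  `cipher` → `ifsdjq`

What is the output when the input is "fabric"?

sjdgbc

Each output is the input with this applied: swap the front and back halves of the string, then shift every letter 1 place forward in the alphabet (wrapping around).
Doing the same to "fabric": "sjdgbc".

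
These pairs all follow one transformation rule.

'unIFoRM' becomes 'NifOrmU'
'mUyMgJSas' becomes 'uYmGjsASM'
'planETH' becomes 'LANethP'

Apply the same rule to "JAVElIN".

aveLinj

Rule — flip the case of every letter, then move the first character to the end.
So "JAVElIN" becomes "aveLinj".
(Check on "planETH": → "PLANeth" → "LANethP" ✓)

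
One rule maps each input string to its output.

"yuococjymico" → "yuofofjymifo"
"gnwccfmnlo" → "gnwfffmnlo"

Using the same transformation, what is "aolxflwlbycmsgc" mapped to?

aolxflwlbyfmsgf

What's happening: replace every "c" with "f".
So "aolxflwlbycmsgc" becomes "aolxflwlbyfmsgf".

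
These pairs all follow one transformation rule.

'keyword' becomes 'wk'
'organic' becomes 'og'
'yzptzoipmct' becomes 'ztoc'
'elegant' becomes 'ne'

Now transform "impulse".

The transformation: sort the characters into reverse alphabetical order, then keep one character in every 3, starting at position 2 (positions 2nd, 5th, 8th, ...).
Applying both steps to "impulse": "uspmlie", then "sl".

sl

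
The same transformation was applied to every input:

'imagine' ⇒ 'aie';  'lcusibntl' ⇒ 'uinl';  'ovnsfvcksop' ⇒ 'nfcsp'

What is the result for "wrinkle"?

ike

Each output is the input with this applied: keep every other character starting from the first (positions 1st, 3rd, 5th, ...), then delete the first character.
Doing the same to "wrinkle": "ike".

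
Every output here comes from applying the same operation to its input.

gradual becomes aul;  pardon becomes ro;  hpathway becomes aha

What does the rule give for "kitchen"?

thn

The transformation: keep every other character starting from the first (positions 1st, 3rd, 5th, ...), then delete the first character.
"kitchen" → "kthn" → "thn".
(Check on "pardon": → "pro" → "ro" ✓)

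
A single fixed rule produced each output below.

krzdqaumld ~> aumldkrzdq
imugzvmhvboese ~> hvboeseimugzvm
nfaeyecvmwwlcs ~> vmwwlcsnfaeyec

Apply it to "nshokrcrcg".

rcrcgnshok

The rule is to swap the front and back halves of the string.
Doing the same to "nshokrcrcg": "rcrcgnshok".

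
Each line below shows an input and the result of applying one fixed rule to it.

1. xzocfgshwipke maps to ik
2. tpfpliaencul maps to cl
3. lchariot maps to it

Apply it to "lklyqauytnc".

In each case the input is transformed by: keep every other character starting from the second (positions 2nd, 4th, 6th, ...), then keep only the last 2 characters.
For "lklyqauytnc", step one produces "kyayn"; step two turns that into "yn".
(Check on "xzocfgshwipke": → "zcghik" → "ik" ✓)

yn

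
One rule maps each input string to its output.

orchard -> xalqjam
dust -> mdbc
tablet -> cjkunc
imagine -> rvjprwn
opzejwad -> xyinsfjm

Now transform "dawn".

The rule is to shift every letter 9 places forward in the alphabet (wrapping around).
On "dawn" that produces "mjfw".

mjfw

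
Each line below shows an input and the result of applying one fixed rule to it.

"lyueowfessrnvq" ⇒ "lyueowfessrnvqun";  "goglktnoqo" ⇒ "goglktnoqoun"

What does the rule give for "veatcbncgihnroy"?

Rule — append "un".
Doing the same to "veatcbncgihnroy": "veatcbncgihnroyun".

veatcbncgihnroyun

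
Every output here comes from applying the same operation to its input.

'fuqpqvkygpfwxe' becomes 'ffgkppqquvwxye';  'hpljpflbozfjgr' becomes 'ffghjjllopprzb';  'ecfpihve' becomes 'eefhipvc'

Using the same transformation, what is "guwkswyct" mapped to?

gkstuwwyc

The pattern: sort the characters into alphabetical order, then move the first character to the end.
On "guwkswyct": the first step gives "cgkstuwwy", and the second then gives "gkstuwwyc".
(Check on "ecfpihve": → "ceefhipv" → "eefhipvc" ✓)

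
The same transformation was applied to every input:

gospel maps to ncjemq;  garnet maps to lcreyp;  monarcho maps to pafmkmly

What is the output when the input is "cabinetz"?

Looking at the pairs, the operation is to swap the front and back halves of the string, then shift every letter 2 places backward in the alphabet (wrapping around).
Applying that to "cabinetz" gives "lcrxayzg".

lcrxayzg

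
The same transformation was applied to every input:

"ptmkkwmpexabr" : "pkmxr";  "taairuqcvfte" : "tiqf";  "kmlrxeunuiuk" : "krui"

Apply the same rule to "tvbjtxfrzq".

tjfq

The rule is to keep one character in every 3, starting at position 1 (positions 1st, 4th, 7th, ...).
Doing the same to "tvbjtxfrzq": "tjfq".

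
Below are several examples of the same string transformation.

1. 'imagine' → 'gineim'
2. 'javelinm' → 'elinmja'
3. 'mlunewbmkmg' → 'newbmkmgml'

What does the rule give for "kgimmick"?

mmickkg

Looking at the pairs, the operation is to move the first 2 characters to the end (rotate left by 2), then delete the first character.
On "kgimmick": the first step gives "immickkg", and the second then gives "mmickkg".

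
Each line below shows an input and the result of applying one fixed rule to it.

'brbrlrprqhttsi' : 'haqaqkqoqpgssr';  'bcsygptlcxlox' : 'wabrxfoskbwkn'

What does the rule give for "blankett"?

The rule is to shift every letter 1 place backward in the alphabet (wrapping around), then move the last character to the front.
Doing the same to "blankett": "sakzmjds".

sakzmjds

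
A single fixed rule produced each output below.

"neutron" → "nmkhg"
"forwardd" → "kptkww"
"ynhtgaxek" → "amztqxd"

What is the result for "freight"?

In each case the input is transformed by: shift every letter 7 places backward in the alphabet (wrapping around), then delete the first 2 characters.
On "freight": the first step gives "ykxbzam", and the second then gives "xbzam".
(Check on "forwardd": → "yhkptkww" → "kptkww" ✓)

xbzam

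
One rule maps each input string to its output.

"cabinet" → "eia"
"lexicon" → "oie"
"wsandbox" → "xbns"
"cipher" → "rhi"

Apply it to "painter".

ena

In each case the input is transformed by: keep every other character starting from the second (positions 2nd, 4th, 6th, ...), then reverse the string.
"painter" → "ane" → "ena".
(Check on "cabinet": → "aie" → "eia" ✓)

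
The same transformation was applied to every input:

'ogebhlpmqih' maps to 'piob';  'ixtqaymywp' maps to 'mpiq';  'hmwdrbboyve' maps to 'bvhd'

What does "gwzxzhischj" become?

Looking at the pairs, the operation is to keep one character in every 3, starting at position 1 (positions 1st, 4th, 7th, ...), then swap the front and back halves of the string.
For "gwzxzhischj", step one produces "gxih"; step two turns that into "ihgx".

ihgx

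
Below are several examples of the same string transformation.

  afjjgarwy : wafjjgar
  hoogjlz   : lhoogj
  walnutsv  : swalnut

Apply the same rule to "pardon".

Rule — delete the last character, then move the last character to the front.
Working it through for "pardon": intermediate "pardo", final "opard".

opard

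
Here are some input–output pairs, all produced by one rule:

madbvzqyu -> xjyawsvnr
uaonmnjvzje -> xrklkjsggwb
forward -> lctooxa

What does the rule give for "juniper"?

rgfkbmo

The rule is to swap each adjacent pair of characters (1↔2, 3↔4, ...), then shift every letter 3 places backward in the alphabet (wrapping around).
Applying that to "juniper" gives "rgfkbmo".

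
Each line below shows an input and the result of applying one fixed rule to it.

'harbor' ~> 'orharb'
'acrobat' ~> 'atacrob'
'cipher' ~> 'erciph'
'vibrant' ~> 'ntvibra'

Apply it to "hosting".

The transformation: move the last 2 characters to the front (rotate right by 2).
Applying that to "hosting" gives "nghosti".

nghosti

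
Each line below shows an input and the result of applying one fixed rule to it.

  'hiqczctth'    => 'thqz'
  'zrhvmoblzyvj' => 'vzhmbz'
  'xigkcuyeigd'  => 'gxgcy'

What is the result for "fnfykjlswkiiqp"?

qffklwi

The rule is to move the last 3 characters to the front (rotate right by 3), then keep every other character starting from the second (positions 2nd, 4th, 6th, ...).
Applying both steps to "fnfykjlswkiiqp": "iqpfnfykjlswki", then "qffklwi".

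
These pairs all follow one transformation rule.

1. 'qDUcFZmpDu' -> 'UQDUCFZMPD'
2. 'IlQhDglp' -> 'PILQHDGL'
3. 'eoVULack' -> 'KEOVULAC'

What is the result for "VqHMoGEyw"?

WVQHMOGEY

In each case the input is transformed by: move the last character to the front, then convert every letter to uppercase.
Working it through for "VqHMoGEyw": intermediate "wVqHMoGEy", final "WVQHMOGEY".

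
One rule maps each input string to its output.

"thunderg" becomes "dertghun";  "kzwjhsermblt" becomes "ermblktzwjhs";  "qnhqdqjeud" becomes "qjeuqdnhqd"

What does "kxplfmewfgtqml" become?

In each case the input is transformed by: swap the first and last characters, then swap the front and back halves of the string.
Applying both steps to "kxplfmewfgtqml": "lxplfmewfgtqmk", then "wfgtqmklxplfme".

wfgtqmklxplfme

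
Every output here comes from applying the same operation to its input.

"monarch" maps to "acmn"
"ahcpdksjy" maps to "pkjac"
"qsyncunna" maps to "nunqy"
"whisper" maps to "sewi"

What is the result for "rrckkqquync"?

What's happening: move the first 3 characters to the end (rotate left by 3), then keep every other character starting from the first (positions 1st, 3rd, 5th, ...).
On "rrckkqquync": the first step gives "kkqquyncrrc", and the second then gives "kqunrc".

kqunrc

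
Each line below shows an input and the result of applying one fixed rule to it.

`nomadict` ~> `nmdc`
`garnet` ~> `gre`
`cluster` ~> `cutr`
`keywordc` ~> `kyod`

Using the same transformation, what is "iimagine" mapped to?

Looking at the pairs, the operation is to keep every other character starting from the first (positions 1st, 3rd, 5th, ...).
Applying that to "iimagine" gives "imgn".

imgn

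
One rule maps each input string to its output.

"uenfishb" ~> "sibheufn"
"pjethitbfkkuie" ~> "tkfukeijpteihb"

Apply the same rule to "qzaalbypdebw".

The transformation: swap each adjacent pair of characters (1↔2, 3↔4, ...), then swap the front and back halves of the string.
For "qzaalbypdebw", step one produces "zqaablpyedwb"; step two turns that into "pyedwbzqaabl".

pyedwbzqaabl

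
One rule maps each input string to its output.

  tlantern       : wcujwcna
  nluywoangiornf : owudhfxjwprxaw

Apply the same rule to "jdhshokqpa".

In each case the input is transformed by: move the last character to the front, then shift every letter 9 places forward in the alphabet (wrapping around).
On "jdhshokqpa": the first step gives "ajdhshokqp", and the second then gives "jsmqbqxtzy".
(Check on "tlantern": → "ntlanter" → "wcujwcna" ✓)

jsmqbqxtzy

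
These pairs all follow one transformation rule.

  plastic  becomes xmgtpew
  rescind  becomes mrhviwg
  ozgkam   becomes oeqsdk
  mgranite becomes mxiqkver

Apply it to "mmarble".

What's happening: shift every letter 4 places forward in the alphabet (wrapping around), then move the last 3 characters to the front (rotate right by 3).
For "mmarble", step one produces "qqevfpi"; step two turns that into "fpiqqev".

fpiqqev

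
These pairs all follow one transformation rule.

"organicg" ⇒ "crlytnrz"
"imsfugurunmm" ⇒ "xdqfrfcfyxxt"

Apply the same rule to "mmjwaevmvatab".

The pattern: move the first character to the end, then shift every letter 11 places forward in the alphabet (wrapping around).
For "mmjwaevmvatab", step one produces "mjwaevmvatabm"; step two turns that into "xuhlpgxglelmx".

xuhlpgxglelmx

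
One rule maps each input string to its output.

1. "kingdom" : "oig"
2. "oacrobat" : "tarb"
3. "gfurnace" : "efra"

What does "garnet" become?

The rule is to keep every other character starting from the second (positions 2nd, 4th, 6th, ...), then move the last character to the front.
So "garnet" becomes "tan".

tan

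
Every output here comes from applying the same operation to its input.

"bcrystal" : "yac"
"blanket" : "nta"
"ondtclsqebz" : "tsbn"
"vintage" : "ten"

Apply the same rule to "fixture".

The transformation: move the first 3 characters to the end (rotate left by 3), then keep one character in every 3, starting at position 1 (positions 1st, 4th, 7th, ...).
Working it through for "fixture": intermediate "turefix", final "tex".

tex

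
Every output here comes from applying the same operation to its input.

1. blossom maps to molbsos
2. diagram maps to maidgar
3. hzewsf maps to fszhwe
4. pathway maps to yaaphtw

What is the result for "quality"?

The transformation: move the last 2 characters to the front (rotate right by 2), then swap each adjacent pair of characters (1↔2, 3↔4, ...).
For "quality", step one produces "tyquali"; step two turns that into "ytuqlai".

ytuqlai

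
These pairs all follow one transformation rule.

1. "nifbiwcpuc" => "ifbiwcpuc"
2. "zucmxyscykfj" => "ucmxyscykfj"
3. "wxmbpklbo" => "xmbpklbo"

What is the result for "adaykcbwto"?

daykcbwto

In each case the input is transformed by: delete the first character.
For "adaykcbwto" the result is "daykcbwto".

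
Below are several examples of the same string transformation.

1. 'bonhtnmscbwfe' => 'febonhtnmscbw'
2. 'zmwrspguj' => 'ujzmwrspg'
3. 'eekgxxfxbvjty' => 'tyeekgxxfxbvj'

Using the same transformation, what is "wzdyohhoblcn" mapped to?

Rule — move the last 2 characters to the front (rotate right by 2).
"wzdyohhoblcn" → "cnwzdyohhobl".

cnwzdyohhobl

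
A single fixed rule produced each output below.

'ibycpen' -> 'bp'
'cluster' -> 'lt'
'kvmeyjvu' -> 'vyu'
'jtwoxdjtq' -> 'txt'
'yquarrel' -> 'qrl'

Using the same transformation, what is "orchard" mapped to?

What's happening: keep one character in every 3, starting at position 2 (positions 2nd, 5th, 8th, ...).
Applying that to "orchard" gives "ra".

ra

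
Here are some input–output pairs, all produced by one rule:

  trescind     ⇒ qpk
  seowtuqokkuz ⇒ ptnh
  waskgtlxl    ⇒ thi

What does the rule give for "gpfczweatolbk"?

dzblh

The rule is to keep one character in every 3, starting at position 1 (positions 1st, 4th, 7th, ...), then shift every letter 3 places backward in the alphabet (wrapping around).
Applying that to "gpfczweatolbk" gives "dzblh".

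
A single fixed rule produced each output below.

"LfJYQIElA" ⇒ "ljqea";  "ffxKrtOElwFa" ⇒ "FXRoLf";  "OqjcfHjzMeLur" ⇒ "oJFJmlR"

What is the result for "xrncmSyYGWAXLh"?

Rule — flip the case of every letter, then keep every other character starting from the first (positions 1st, 3rd, 5th, ...).
"xrncmSyYGWAXLh" → "XRNCMsYygwaxlH" → "XNMYgal".

XNMYgal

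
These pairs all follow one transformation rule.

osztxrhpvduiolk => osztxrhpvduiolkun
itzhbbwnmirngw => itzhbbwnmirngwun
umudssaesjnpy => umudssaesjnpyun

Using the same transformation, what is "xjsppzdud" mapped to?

xjsppzdudun

The transformation: append "un".
For "xjsppzdud" the result is "xjsppzdudun".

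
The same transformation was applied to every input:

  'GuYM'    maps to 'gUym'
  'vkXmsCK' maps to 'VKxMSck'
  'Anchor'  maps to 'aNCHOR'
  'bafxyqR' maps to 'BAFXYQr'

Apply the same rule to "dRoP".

Each output is the input with this applied: flip the case of every letter.
"dRoP" → "DrOp".

DrOp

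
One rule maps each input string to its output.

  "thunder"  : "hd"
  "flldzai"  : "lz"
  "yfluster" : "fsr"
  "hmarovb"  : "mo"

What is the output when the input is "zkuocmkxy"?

kcx

The transformation: keep one character in every 3, starting at position 2 (positions 2nd, 5th, 8th, ...).
On "zkuocmkxy" that produces "kcx".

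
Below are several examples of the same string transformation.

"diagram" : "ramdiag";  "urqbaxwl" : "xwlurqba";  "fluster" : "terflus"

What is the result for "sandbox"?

In each case the input is transformed by: move the last 3 characters to the front (rotate right by 3).
Doing the same to "sandbox": "boxsand".

boxsand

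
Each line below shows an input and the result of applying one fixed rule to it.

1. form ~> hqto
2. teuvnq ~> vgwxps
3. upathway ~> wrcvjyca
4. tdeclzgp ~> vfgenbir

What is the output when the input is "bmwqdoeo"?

doysfqgq

The transformation: shift every letter 2 places forward in the alphabet (wrapping around).
"bmwqdoeo" → "doysfqgq".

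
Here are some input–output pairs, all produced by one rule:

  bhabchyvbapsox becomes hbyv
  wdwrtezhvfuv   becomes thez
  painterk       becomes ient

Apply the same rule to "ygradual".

ruad

The transformation: take characters alternately from the front and the back (1st, last, 2nd, 2nd-last, ...), then keep only the last 4 characters.
For "ygradual", step one produces "ylgaruad"; step two turns that into "ruad".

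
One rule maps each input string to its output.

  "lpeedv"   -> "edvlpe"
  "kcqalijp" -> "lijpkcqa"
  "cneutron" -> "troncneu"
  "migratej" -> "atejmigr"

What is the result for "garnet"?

netgar

Each output is the input with this applied: swap the front and back halves of the string.
On "garnet" that produces "netgar".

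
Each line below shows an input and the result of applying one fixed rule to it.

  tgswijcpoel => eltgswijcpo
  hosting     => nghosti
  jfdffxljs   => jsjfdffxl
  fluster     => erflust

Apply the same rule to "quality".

tyquali

Looking at the pairs, the operation is to move the last 2 characters to the front (rotate right by 2).
For "quality" the result is "tyquali".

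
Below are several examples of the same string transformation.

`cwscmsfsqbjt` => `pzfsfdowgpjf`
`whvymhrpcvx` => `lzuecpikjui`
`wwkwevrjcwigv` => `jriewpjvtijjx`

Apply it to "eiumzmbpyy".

zmzocllrvh

What's happening: shift every letter 13 places forward in the alphabet (wrapping around) — i.e. ROT13, then move the first 3 characters to the end (rotate left by 3).
"eiumzmbpyy" → "rvhzmzocll" → "zmzocllrvh".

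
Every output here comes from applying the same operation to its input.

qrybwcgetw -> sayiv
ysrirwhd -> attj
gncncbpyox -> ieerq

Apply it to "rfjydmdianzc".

tlffcb

What's happening: keep every other character starting from the first (positions 1st, 3rd, 5th, ...), then shift every letter 2 places forward in the alphabet (wrapping around).
For "rfjydmdianzc" the result is "tlffcb".
(Check on "ysrirwhd": → "yrrh" → "attj" ✓)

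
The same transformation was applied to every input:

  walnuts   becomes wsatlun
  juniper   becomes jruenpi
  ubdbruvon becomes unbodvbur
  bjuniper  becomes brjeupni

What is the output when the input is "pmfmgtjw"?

pwmjftmg

In each case the input is transformed by: take characters alternately from the front and the back (1st, last, 2nd, 2nd-last, ...).
Applying that to "pmfmgtjw" gives "pwmjftmg".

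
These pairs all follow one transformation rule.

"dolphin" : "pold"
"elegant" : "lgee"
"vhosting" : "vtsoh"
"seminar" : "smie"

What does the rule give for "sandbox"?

snda

Each output is the input with this applied: delete the last 3 characters, then sort the characters into reverse alphabetical order.
On "sandbox" that produces "snda".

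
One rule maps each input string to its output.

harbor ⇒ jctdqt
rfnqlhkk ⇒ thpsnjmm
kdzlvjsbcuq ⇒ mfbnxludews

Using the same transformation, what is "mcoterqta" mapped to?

Each output is the input with this applied: shift every letter 2 places forward in the alphabet (wrapping around).
Doing the same to "mcoterqta": "oeqvgtsvc".

oeqvgtsvc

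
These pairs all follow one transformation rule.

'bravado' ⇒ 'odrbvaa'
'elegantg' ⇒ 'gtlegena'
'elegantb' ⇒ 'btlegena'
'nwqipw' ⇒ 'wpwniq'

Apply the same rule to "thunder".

rehtnud

The rule is to move the last 2 characters to the front (rotate right by 2), then swap each adjacent pair of characters (1↔2, 3↔4, ...).
Starting from "thunder": after the first operation, "erthund"; after the second, "rehtnud".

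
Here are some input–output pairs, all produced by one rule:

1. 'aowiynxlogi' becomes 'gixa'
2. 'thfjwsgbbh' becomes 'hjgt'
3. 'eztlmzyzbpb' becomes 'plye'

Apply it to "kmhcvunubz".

Rule — keep one character in every 3, starting at position 1 (positions 1st, 4th, 7th, ...), then swap the first and last characters.
Starting from "kmhcvunubz": after the first operation, "kcnz"; after the second, "zcnk".

zcnk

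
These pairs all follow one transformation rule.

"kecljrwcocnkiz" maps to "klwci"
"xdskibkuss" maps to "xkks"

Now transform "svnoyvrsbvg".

sorv

The pattern: keep one character in every 3, starting at position 1 (positions 1st, 4th, 7th, ...).
So "svnoyvrsbvg" becomes "sorv".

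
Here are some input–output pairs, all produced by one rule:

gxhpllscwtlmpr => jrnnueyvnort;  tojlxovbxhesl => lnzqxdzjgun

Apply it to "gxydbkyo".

afdmaq

The rule is to shift every letter 2 places forward in the alphabet (wrapping around), then delete the first 2 characters.
Applying that to "gxydbkyo" gives "afdmaq".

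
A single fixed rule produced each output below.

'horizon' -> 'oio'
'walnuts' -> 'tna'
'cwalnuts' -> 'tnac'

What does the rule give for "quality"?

tlu

Rule — reverse the string, then keep every other character starting from the second (positions 2nd, 4th, 6th, ...).
"quality" → "ytilauq" → "tlu".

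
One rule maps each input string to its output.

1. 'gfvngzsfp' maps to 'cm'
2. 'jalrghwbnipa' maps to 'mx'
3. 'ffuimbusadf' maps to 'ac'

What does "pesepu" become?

mr

In each case the input is transformed by: shift every letter 3 places backward in the alphabet (wrapping around), then keep only the last 2 characters.
"pesepu" → "mbpbmr" → "mr".
(Check on "jalrghwbnipa": → "gxiodetykfmx" → "mx" ✓)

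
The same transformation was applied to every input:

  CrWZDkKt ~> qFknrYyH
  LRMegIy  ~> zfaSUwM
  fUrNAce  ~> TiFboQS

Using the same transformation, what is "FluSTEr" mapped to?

What's happening: flip the case of every letter, then shift every letter 12 places backward in the alphabet (wrapping around).
Applying both steps to "FluSTEr": "fLUsteR", then "tZIghsF".

tZIghsF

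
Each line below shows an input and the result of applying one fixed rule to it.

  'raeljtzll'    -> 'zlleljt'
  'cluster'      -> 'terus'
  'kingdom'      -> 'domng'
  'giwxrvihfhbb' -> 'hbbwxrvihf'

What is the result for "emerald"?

alder

Looking at the pairs, the operation is to delete the first 2 characters, then move the last 3 characters to the front (rotate right by 3).
So "emerald" becomes "alder".
(Check on "raeljtzll": → "eljtzll" → "zlleljt" ✓)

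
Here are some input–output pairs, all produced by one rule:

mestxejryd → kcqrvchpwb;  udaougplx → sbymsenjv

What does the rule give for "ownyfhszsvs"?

mulwdfqxqtq

The rule is to shift every letter 2 places backward in the alphabet (wrapping around).
Doing the same to "ownyfhszsvs": "mulwdfqxqtq".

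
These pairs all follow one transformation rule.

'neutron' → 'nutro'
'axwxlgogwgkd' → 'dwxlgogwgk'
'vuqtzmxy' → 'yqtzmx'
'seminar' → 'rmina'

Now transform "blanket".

tanke

Looking at the pairs, the operation is to delete the first 2 characters, then move the last character to the front.
Starting from "blanket": after the first operation, "anket"; after the second, "tanke".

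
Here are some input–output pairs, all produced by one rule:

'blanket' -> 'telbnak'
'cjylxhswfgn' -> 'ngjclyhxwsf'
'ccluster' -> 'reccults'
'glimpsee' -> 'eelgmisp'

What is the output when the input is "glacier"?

The pattern: move the last 2 characters to the front (rotate right by 2), then swap each adjacent pair of characters (1↔2, 3↔4, ...).
Working it through for "glacier": intermediate "erglaci", final "relgcai".

relgcai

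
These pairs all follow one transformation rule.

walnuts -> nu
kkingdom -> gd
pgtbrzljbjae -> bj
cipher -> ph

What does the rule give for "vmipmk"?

ip

The transformation: move the last 2 characters to the front (rotate right by 2), then keep only the last 2 characters.
Applying both steps to "vmipmk": "mkvmip", then "ip".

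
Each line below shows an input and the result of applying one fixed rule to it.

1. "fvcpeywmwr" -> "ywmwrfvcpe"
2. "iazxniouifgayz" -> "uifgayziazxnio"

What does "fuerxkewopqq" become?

ewopqqfuerxk

The pattern: swap the front and back halves of the string.
For "fuerxkewopqq" the result is "ewopqqfuerxk".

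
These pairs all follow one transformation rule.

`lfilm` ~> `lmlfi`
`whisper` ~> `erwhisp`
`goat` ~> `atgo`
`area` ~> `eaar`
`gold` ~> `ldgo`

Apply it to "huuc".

Rule — move the last 2 characters to the front (rotate right by 2).
For "huuc" the result is "uchu".

uchu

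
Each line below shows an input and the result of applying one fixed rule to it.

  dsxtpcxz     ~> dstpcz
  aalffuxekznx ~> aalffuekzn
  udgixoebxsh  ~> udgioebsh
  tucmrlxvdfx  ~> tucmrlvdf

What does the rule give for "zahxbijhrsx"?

Each output is the input with this applied: remove every "x".
On "zahxbijhrsx" that produces "zahbijhrs".

zahbijhrs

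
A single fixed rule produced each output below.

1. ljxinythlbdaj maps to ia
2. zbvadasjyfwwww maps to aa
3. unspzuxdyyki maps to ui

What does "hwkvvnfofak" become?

In each case the input is transformed by: keep every other character starting from the second (positions 2nd, 4th, 6th, ...), then keep only the vowels.
"hwkvvnfofak" → "oa".

oa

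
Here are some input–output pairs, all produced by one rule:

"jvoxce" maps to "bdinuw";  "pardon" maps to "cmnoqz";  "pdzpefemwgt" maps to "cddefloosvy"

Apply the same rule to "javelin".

Rule — shift every letter 1 place backward in the alphabet (wrapping around), then sort the characters into alphabetical order.
"javelin" → "izudkhm" → "dhikmuz".
(Check on "jvoxce": → "iunwbd" → "bdinuw" ✓)

dhikmuz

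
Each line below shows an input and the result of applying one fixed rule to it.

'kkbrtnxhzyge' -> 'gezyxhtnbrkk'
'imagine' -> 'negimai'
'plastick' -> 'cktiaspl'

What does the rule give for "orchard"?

The pattern: reverse the string, then swap each adjacent pair of characters (1↔2, 3↔4, ...).
"orchard" → "drahcro" → "rdharco".

rdharco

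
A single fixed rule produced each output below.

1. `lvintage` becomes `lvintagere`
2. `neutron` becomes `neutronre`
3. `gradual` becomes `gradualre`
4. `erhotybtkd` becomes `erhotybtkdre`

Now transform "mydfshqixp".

mydfshqixpre

In each case the input is transformed by: append "re".
Applying that to "mydfshqixp" gives "mydfshqixpre".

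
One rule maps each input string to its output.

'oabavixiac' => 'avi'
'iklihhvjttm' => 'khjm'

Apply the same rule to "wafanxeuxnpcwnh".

In each case the input is transformed by: keep one character in every 3, starting at position 2 (positions 2nd, 5th, 8th, ...).
"wafanxeuxnpcwnh" → "anupn".

anupn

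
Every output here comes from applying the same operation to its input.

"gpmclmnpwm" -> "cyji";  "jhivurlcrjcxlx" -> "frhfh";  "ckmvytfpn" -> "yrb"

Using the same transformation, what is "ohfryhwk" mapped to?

The rule is to shift every letter 4 places backward in the alphabet (wrapping around), then keep one character in every 3, starting at position 1 (positions 1st, 4th, 7th, ...).
So "ohfryhwk" becomes "kns".

kns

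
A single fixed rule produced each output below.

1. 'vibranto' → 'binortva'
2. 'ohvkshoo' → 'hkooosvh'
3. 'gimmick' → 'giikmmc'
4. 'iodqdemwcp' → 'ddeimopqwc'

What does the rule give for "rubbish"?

bhirsub

Rule — sort the characters into alphabetical order, then move the first character to the end.
"rubbish" → "bbhirsu" → "bhirsub".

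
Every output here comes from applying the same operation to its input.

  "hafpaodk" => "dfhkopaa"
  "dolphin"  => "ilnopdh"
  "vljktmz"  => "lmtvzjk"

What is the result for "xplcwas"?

In each case the input is transformed by: sort the characters into alphabetical order, then move the first 2 characters to the end (rotate left by 2).
Starting from "xplcwas": after the first operation, "aclpswx"; after the second, "lpswxac".

lpswxac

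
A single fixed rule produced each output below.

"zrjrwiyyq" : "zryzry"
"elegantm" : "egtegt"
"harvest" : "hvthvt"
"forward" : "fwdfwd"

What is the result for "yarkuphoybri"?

ykhbykhb

The pattern: keep one character in every 3, starting at position 1 (positions 1st, 4th, 7th, ...), then write the whole string twice.
Starting from "yarkuphoybri": after the first operation, "ykhb"; after the second, "ykhbykhb".
(Check on "zrjrwiyyq": → "zry" → "zryzry" ✓)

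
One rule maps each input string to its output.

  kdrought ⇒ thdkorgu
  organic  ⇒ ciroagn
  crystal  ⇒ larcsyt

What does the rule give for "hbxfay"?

yabhfx

The pattern: move the last 2 characters to the front (rotate right by 2), then swap each adjacent pair of characters (1↔2, 3↔4, ...).
"hbxfay" → "ayhbxf" → "yabhfx".
(Check on "organic": → "icorgan" → "ciroagn" ✓)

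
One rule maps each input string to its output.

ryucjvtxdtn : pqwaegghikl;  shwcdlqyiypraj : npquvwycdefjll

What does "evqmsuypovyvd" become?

Each output is the input with this applied: sort the characters into alphabetical order, then shift every letter 13 places forward in the alphabet (wrapping around) — i.e. ROT13.
Applying both steps to "evqmsuypovyvd": "demopqsuvvvyy", then "qrzbcdfhiiill".

qrzbcdfhiiill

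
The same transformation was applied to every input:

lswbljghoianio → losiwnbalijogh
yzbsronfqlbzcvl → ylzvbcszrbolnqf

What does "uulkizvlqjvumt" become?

utumlukvijzqvl

Looking at the pairs, the operation is to take characters alternately from the front and the back (1st, last, 2nd, 2nd-last, ...).
Doing the same to "uulkizvlqjvumt": "utumlukvijzqvl".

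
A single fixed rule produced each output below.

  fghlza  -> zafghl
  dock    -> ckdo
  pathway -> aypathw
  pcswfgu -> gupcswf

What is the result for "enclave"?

veencla

The transformation: move the last 2 characters to the front (rotate right by 2).
Applying that to "enclave" gives "veencla".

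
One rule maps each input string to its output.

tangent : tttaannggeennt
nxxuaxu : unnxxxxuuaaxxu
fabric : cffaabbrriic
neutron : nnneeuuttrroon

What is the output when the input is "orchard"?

doorrcchhaarrd

Each output is the input with this applied: double every character, then move the last character to the front.
On "orchard": the first step gives "oorrcchhaarrdd", and the second then gives "doorrcchhaarrd".
(Check on "nxxuaxu": → "nnxxxxuuaaxxuu" → "unnxxxxuuaaxxu" ✓)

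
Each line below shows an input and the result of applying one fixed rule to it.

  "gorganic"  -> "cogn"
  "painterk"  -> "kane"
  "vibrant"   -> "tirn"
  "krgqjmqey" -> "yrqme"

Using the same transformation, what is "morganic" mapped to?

cogn

Rule — move the last character to the front, then keep every other character starting from the first (positions 1st, 3rd, 5th, ...).
Starting from "morganic": after the first operation, "cmorgani"; after the second, "cogn".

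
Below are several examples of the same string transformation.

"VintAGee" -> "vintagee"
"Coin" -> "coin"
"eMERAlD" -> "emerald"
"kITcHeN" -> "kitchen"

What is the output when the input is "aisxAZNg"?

aisxazng

The transformation: convert every letter to lowercase.
Doing the same to "aisxAZNg": "aisxazng".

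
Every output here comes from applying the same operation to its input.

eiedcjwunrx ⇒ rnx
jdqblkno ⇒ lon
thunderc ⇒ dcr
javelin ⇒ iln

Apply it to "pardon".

rno

Rule — swap each adjacent pair of characters (1↔2, 3↔4, ...), then keep only the last 3 characters.
Doing the same to "pardon": "rno".
(Check on "javelin": → "ajeviln" → "iln" ✓)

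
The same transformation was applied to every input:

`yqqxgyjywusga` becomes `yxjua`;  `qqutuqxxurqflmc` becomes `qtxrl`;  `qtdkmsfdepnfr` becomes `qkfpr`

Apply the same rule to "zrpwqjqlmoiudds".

Looking at the pairs, the operation is to keep one character in every 3, starting at position 1 (positions 1st, 4th, 7th, ...).
So "zrpwqjqlmoiudds" becomes "zwqod".

zwqod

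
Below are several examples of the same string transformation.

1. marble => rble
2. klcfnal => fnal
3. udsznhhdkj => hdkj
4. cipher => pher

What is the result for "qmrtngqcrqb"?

crqb

What's happening: keep only the last 4 characters.
Doing the same to "qmrtngqcrqb": "crqb".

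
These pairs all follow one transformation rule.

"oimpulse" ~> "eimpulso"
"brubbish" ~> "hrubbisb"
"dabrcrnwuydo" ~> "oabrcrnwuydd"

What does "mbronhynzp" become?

pbronhynzm

In each case the input is transformed by: swap the first and last characters.
Doing the same to "mbronhynzp": "pbronhynzm".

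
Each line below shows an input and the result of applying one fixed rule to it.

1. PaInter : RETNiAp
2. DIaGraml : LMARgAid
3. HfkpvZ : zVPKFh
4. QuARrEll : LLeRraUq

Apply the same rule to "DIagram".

Each output is the input with this applied: reverse the string, then flip the case of every letter.
For "DIagram", step one produces "margaID"; step two turns that into "MARGAid".

MARGAid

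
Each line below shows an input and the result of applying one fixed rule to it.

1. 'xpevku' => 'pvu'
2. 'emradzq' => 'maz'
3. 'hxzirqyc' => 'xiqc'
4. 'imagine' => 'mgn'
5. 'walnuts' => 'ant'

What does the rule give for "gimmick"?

Rule — keep every other character starting from the second (positions 2nd, 4th, 6th, ...).
Applying that to "gimmick" gives "imc".

imc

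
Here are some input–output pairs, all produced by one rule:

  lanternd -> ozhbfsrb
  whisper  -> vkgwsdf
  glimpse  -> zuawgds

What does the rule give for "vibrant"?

Rule — shift every letter 12 places backward in the alphabet (wrapping around), then swap each adjacent pair of characters (1↔2, 3↔4, ...).
Working it through for "vibrant": intermediate "jwpfobh", final "wjfpboh".
(Check on "glimpse": → "uzwadgs" → "zuawgds" ✓)

wjfpboh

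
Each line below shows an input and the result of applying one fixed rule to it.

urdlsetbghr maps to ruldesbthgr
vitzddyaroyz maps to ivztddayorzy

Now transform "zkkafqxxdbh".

kzakqfxxbdh

Looking at the pairs, the operation is to swap each adjacent pair of characters (1↔2, 3↔4, ...).
On "zkkafqxxdbh" that produces "kzakqfxxbdh".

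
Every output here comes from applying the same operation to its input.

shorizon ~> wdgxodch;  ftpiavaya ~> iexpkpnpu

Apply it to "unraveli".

cgpktaxj

The pattern: shift every letter 11 places backward in the alphabet (wrapping around), then move the first character to the end.
"unraveli" → "cgpktaxj".
(Check on "shorizon": → "hwdgxodc" → "wdgxodch" ✓)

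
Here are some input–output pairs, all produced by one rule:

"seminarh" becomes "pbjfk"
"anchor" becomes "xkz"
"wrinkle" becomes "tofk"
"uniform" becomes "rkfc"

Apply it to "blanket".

yixk

The rule is to shift every letter 3 places backward in the alphabet (wrapping around), then delete the last 3 characters.
On "blanket": the first step gives "yixkhbq", and the second then gives "yixk".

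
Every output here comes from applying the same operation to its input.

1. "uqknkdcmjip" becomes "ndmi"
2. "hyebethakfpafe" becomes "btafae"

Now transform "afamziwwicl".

In each case the input is transformed by: delete the first 3 characters, then keep every other character starting from the first (positions 1st, 3rd, 5th, ...).
Applying both steps to "afamziwwicl": "mziwwicl", then "miwc".

miwc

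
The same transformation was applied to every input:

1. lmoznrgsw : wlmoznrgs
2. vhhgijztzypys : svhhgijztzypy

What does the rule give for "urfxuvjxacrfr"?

Each output is the input with this applied: move the last character to the front.
Doing the same to "urfxuvjxacrfr": "rurfxuvjxacrf".

rurfxuvjxacrf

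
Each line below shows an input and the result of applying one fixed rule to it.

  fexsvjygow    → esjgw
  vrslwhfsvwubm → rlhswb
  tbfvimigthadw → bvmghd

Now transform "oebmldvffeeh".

emdfeh

The pattern: keep every other character starting from the second (positions 2nd, 4th, 6th, ...).
"oebmldvffeeh" → "emdfeh".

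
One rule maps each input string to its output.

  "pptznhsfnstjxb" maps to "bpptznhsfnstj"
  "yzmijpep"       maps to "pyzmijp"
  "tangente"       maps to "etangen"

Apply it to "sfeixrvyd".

dsfeixrv

The rule is to move the last character to the front, then delete the last character.
"sfeixrvyd" → "dsfeixrv".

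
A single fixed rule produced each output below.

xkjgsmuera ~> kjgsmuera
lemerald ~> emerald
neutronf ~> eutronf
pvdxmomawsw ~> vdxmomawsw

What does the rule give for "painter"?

The transformation: delete the first character.
Applying that to "painter" gives "ainter".

ainter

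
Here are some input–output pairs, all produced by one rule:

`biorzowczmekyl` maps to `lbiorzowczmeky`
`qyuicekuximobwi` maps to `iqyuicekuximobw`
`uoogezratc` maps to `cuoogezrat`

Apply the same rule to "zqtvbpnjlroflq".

qzqtvbpnjlrofl

In each case the input is transformed by: move the last character to the front.
On "zqtvbpnjlroflq" that produces "qzqtvbpnjlrofl".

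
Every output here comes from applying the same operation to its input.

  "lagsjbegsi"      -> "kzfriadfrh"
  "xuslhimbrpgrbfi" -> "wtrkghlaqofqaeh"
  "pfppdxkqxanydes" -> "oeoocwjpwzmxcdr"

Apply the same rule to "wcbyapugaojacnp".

The rule is to shift every letter 1 place backward in the alphabet (wrapping around).
"wcbyapugaojacnp" → "vbaxzotfznizbmo".

vbaxzotfznizbmo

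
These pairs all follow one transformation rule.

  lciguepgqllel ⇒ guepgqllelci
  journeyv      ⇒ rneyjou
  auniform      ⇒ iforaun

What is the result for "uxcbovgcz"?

bovgcuxc

Rule — delete the last character, then move the first 3 characters to the end (rotate left by 3).
On "uxcbovgcz": the first step gives "uxcbovgc", and the second then gives "bovgcuxc".
(Check on "journeyv": → "journey" → "rneyjou" ✓)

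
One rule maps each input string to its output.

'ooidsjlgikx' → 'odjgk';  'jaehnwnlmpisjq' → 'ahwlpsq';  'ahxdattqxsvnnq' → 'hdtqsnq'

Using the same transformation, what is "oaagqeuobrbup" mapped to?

The rule is to keep every other character starting from the second (positions 2nd, 4th, 6th, ...).
"oaagqeuobrbup" → "ageoru".

ageoru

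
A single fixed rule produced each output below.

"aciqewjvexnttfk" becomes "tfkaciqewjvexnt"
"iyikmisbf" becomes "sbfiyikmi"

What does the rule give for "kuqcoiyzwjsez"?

Looking at the pairs, the operation is to move the last 3 characters to the front (rotate right by 3).
"kuqcoiyzwjsez" → "sezkuqcoiyzwj".

sezkuqcoiyzwj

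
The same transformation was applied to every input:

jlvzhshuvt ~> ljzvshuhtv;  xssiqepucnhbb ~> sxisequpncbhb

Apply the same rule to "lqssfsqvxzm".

qlsssfvqzxm

Each output is the input with this applied: swap each adjacent pair of characters (1↔2, 3↔4, ...).
Applying that to "lqssfsqvxzm" gives "qlsssfvqzxm".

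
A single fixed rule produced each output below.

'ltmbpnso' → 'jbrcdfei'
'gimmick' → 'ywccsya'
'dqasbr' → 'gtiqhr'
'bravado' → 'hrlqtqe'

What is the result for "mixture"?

ycjnhku

The transformation: swap each adjacent pair of characters (1↔2, 3↔4, ...), then shift every letter 10 places backward in the alphabet (wrapping around).
On "mixture": the first step gives "imtxrue", and the second then gives "ycjnhku".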